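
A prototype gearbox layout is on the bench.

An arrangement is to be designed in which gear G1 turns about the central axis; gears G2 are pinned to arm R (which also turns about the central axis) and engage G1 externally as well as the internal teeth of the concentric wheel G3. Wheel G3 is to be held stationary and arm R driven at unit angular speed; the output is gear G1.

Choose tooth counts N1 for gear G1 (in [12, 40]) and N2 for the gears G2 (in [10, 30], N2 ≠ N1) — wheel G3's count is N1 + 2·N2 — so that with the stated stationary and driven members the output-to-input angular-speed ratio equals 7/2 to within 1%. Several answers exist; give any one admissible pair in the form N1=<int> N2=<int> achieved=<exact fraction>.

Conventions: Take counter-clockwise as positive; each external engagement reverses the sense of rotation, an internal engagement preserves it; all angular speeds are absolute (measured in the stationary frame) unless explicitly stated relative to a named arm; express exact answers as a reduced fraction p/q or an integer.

planetary set to be sized for 7/2 (Willis relation)
Willis with ω_ring = 0: ω_sun/ω_arm = (N1+N3)/N1; set equal to 7/2  ⇒  N3/N1 = 7/2 − 1 = 5/2
N3 = N1 + 2·N2  ⇒  N2/N1 = (N3/N1 − 1)/2 = (5/2 − 1)/2 = 3/4
smallest multiple with N1 ≥ 12 and N2 ≥ 10: k = 4  ⇒  N1 = 4·4 = 16, N2 = 4·3 = 12 (N1 ≤ 40, N2 ≤ 30, N2 ≠ N1 ✓), N3 = 16 + 2·12 = 40
check: (N1+N3)/N1 with N1 = 16, N3 = 40 gives 7/2; |achieved − target| = 0 ≤ 7/200 ✓

N1=16 N2=12 achieved=7/2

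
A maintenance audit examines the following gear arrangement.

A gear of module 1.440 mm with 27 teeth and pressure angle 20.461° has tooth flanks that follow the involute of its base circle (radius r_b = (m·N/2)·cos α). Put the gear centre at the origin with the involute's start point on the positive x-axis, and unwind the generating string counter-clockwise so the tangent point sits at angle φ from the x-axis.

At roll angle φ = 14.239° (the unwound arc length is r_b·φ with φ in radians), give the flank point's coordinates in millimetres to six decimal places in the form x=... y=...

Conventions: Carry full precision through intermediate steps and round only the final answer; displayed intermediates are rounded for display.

single-mesh involute tooth geometry (27T wheel at module 1.440)
pitch radius r_p = m·N/2 = 1.440·27/2 = 19.440000
base radius r_b = r_p·cos α = 19.440000·cos 20.461° = 18.213537
roll angle φ = 14.239° = 0.24851743 rad
x = r_b·(cos φ + φ·sin φ) = 18.767325
y = r_b·(sin φ − φ·cos φ) = 0.092610

x=18.767325 y=0.092610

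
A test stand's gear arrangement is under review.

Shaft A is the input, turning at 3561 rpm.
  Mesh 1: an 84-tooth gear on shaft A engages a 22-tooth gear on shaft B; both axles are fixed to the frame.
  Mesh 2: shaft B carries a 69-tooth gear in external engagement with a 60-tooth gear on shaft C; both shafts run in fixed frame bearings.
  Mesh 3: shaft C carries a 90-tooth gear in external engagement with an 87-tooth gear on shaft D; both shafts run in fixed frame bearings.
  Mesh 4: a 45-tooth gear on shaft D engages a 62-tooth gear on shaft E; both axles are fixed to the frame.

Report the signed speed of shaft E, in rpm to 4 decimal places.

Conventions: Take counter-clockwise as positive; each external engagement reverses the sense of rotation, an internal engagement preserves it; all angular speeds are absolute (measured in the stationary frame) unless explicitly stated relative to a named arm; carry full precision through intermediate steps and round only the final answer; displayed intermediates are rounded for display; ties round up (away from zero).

4-mesh fixed-axis compound train (all bearings frame-fixed)
mesh 1 [84T→22T]: ω = 3561.0000×84/22 = 13596.5455 rpm, sense flips to −
mesh 2 [69T→60T]: ω = 13596.5455×69/60 = 15636.0273 rpm, sense flips to +
mesh 3 [90T→87T]: ω = 15636.0273×90/87 = 16175.2006 rpm, sense flips to −
mesh 4 [45T→62T]: ω = 16175.2006×45/62 = 11740.0650 rpm, sense flips to +
signed output speed = +11740.0650 rpm

+11740.0650 rpm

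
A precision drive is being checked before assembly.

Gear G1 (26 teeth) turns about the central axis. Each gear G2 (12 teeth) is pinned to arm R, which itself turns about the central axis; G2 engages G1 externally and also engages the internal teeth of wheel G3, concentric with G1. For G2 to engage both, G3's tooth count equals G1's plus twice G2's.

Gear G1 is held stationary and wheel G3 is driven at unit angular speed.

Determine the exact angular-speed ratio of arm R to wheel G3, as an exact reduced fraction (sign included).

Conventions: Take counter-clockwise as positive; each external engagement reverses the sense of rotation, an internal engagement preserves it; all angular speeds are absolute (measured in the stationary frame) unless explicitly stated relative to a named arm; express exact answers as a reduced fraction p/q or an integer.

25/38

class = planetary set [G3 = 26+2·12 = 50; Willis about the carrier]
ring teeth: 26 + 2·12 = 50
26(ω_sun−ω_arm) = −50(ω_ring−ω_arm),  ω_sun = 0, ω_ring = 1
26(0−ω_arm) = −50(1−ω_arm)  ⇒  76·ω_arm = 50  ⇒  ω_arm = 25/38
ω_out/ω_in = 25/38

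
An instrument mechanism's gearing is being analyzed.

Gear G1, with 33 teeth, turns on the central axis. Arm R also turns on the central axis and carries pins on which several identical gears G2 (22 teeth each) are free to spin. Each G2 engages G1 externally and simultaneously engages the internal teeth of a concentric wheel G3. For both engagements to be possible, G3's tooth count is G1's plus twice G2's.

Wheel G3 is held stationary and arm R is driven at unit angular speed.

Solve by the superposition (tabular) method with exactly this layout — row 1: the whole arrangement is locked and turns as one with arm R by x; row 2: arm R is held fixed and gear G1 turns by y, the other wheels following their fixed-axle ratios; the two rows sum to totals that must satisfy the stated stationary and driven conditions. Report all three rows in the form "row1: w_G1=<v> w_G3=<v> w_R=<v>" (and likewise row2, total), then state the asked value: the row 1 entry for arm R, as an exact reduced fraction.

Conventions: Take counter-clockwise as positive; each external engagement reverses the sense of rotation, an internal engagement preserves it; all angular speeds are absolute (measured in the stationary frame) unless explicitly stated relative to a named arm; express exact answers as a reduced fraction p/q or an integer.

topology: planetary set — G1 33T / G2 22T / G3 77T, arm = carrier (Willis)
row 1 — lock + rotate with arm: ω_sun = ω_ring = ω_arm = x
row 2 — arm fixed, fixed-axis ratios: sun y, ring −(33/77)·y, arm 0
boundary: total ω_ring = x − (33/77)·y = 0 and total ω_arm = x = 1  ⇒  y = 7/3, x = 1
row 2 ring = −(33/77)·7/3 = -1
totals (row 1 + row 2): sun 1 + 7/3 = 10/3, ring 1 + (-1) = 0, arm 1 + 0 = 1
asked cell (row1, arm) = 1

row1: w_G1=1 w_G3=1 w_R=1
row2: w_G1=7/3 w_G3=-1 w_R=0
total: w_G1=10/3 w_G3=0 w_R=1
asked value: 1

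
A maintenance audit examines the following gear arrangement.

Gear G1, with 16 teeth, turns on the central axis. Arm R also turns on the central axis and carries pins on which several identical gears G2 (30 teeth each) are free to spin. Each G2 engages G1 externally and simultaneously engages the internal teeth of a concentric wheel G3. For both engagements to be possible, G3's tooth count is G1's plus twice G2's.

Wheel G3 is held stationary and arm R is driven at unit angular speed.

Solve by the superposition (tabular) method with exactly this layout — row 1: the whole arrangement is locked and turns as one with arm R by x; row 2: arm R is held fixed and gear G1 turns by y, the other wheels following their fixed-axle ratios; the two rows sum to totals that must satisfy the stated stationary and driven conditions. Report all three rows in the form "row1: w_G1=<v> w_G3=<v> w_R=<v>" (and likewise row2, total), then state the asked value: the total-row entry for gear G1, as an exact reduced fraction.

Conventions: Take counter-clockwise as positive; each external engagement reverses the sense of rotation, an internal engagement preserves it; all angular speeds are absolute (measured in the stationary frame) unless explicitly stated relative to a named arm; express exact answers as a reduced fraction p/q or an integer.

recognized (axles ride arm R): planetary set, 16/30/76 teeth
row 1 (train locked, turned with arm): all members turn x
row 2: sun turns y, ring = −(16/76)·y, arm 0
boundary: total ω_ring = x − (16/76)·y = 0 and total ω_arm = x = 1  ⇒  y = 19/4, x = 1
row 2 ring = −(16/76)·19/4 = -1
totals (row 1 + row 2): sun 1 + 19/4 = 23/4, ring 1 + (-1) = 0, arm 1 + 0 = 1
asked cell (total, sun) = 23/4

row1: w_G1=1 w_G3=1 w_R=1
row2: w_G1=19/4 w_G3=-1 w_R=0
total: w_G1=23/4 w_G3=0 w_R=1
asked value: 23/4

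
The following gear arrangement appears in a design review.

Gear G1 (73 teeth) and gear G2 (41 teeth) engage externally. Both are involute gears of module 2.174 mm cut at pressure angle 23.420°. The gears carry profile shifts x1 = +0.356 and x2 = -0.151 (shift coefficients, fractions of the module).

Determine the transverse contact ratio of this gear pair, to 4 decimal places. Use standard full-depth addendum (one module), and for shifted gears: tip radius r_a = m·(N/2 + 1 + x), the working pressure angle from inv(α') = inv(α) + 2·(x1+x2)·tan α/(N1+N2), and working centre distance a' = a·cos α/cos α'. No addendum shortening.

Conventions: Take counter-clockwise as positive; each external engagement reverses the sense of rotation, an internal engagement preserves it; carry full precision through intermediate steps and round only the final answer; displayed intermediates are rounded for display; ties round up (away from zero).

single-mesh involute tooth geometry (73T engaging 41T at module 2.174)
base radii: r_b1 = 72.813742, r_b2 = 40.895390
tip radii: r_a1 = 82.298944, r_a2 = 46.412726
inv(α') = inv(23.420°) + 2·(+0.356-0.151)·tan α/(73+41) = 0.02595486  ⇒  α' = 23.88527°
a' = a·cos α / cos α' = 123.9180·cos 23.420°/cos 23.88527° = 124.359519
action lengths: √(r_a1²−r_b1²) = 38.357204, √(r_a2²−r_b2²) = 21.947853
base pitch p_b = π·m·cos α = 6.267154
CR = (38.357204 + 21.947853 − 124.359519·sin 23.88527°)/6.267154 = 1.587815
contact ratio ≈ 1.5878

1.5878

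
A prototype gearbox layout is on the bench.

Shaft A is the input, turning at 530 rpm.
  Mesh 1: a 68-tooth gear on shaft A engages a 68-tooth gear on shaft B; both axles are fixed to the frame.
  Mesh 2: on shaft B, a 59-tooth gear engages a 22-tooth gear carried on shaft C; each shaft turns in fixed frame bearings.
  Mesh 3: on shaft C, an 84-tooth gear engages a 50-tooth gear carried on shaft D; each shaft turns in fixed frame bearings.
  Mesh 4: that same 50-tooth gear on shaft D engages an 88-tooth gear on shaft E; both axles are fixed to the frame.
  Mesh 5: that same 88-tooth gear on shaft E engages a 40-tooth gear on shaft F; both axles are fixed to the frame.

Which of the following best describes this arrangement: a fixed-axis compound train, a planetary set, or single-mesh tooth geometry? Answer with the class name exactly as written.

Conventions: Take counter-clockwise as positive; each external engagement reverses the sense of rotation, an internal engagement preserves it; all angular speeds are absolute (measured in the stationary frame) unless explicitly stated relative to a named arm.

fixed-axis compound train

5-mesh fixed-axis compound train (all bearings frame-fixed)
classification: fixed-axis compound train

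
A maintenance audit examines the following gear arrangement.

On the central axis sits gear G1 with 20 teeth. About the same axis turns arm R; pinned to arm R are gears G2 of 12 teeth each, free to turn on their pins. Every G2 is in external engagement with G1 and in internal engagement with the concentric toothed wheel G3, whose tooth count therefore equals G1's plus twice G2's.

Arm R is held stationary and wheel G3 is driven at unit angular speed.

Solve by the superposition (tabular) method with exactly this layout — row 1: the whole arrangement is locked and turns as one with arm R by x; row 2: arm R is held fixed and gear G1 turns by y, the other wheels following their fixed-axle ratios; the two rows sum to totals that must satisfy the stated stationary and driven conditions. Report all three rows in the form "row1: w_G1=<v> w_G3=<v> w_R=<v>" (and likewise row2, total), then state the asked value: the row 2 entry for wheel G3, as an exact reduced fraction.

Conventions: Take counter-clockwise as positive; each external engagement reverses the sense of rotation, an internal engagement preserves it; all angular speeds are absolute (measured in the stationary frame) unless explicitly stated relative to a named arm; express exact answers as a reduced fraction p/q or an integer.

planetary set (20T centre, 12T on arm, 44T internal) — Willis relation
row 1 (train locked, turned with arm): all members turn x
row 2 (arm held, sun turns y): ω_ring = −(20/44)·y, ω_arm = 0
boundary: total ω_arm = x = 0 and total ω_ring = x − (20/44)·y = 1  ⇒  y = -11/5, x = 0
row 2 ring = −(20/44)·(-11/5) = 1
totals (row 1 + row 2): sun 0 + (-11/5) = -11/5, ring 0 + 1 = 1, arm 0 + 0 = 0
asked cell (row2, ring) = 1

row1: w_G1=0 w_G3=0 w_R=0
row2: w_G1=-11/5 w_G3=1 w_R=0
total: w_G1=-11/5 w_G3=1 w_R=0
asked value: 1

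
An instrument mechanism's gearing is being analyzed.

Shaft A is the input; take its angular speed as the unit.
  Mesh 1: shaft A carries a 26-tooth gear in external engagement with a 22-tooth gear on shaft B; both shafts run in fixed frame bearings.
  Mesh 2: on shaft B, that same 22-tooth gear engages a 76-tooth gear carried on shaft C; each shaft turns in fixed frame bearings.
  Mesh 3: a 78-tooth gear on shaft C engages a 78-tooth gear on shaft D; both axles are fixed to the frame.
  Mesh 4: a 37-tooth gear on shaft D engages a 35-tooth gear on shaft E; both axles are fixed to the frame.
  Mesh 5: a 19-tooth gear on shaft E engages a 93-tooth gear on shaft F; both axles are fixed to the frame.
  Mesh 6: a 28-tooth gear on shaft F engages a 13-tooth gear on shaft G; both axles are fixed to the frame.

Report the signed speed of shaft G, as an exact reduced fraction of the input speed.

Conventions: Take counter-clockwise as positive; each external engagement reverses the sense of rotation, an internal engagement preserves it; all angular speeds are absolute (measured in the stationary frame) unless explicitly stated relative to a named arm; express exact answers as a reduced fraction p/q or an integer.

6-mesh fixed-axis compound train (all bearings frame-fixed)
mesh 1 [26T→22T]: |ω|/ω_in = 1×26/22 = 13/11, sense flips to −
mesh 2 [22T→76T]: |ω|/ω_in = (13/11)×22/76 = 13/38, sense flips to +
mesh 3 [78T→78T]: |ω|/ω_in = (13/38)×78/78 = 13/38, sense flips to −
mesh 4 [37T→35T]: |ω|/ω_in = (13/38)×37/35 = 481/1330, sense flips to +
mesh 5 [19T→93T]: |ω|/ω_in = (481/1330)×19/93 = 481/6510, sense flips to −
mesh 6 [28T→13T]: |ω|/ω_in = (481/6510)×28/13 = 74/465, sense flips to +
signed output speed (× input speed) = 74/465

74/465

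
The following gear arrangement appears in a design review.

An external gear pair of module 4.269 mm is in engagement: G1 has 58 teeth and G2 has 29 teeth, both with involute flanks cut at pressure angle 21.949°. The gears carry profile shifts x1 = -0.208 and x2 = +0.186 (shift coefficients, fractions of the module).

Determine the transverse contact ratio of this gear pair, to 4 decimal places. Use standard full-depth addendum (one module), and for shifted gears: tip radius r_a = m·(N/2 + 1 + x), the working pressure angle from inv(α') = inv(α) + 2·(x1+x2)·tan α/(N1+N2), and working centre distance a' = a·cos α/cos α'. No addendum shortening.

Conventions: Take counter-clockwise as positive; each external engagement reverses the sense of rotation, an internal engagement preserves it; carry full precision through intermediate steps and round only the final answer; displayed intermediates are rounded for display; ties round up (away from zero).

class = single-mesh tooth geometry [involute pair 58T × 29T, m = 4.269]
base radii: r_b1 = 114.827524, r_b2 = 57.413762
tip radii: r_a1 = 127.182048, r_a2 = 66.963534
inv(α') = inv(21.949°) + 2·(-0.208+0.186)·tan α/(58+29) = 0.01970505  ⇒  α' = 21.87683°
a' = a·cos α / cos α' = 185.7015·cos 21.949°/cos 21.87683° = 185.607435
action lengths: √(r_a1²−r_b1²) = 54.680098, √(r_a2²−r_b2²) = 34.464109
base pitch p_b = π·m·cos α = 12.439355
CR = (54.680098 + 34.464109 − 185.607435·sin 21.87683°)/12.439355 = 1.606558
contact ratio ≈ 1.6066

1.6066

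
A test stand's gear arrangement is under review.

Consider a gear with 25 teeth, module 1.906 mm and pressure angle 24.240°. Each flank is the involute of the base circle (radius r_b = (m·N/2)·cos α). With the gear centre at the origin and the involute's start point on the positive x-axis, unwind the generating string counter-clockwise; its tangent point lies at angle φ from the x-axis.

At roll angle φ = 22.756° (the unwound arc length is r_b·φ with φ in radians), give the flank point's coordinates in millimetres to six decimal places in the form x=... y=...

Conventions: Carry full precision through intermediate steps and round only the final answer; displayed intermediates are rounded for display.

x=23.370884 y=0.446561

recognized (one wheel, involute flank): single-mesh tooth geometry, m = 1.906, N = 25
pitch radius r_p = m·N/2 = 1.906·25/2 = 23.825000
base radius r_b = r_p·cos α = 23.825000·cos 24.240° = 21.724438
roll angle φ = 22.756° = 0.39716712 rad
x = r_b·(cos φ + φ·sin φ) = 23.370884
y = r_b·(sin φ − φ·cos φ) = 0.446561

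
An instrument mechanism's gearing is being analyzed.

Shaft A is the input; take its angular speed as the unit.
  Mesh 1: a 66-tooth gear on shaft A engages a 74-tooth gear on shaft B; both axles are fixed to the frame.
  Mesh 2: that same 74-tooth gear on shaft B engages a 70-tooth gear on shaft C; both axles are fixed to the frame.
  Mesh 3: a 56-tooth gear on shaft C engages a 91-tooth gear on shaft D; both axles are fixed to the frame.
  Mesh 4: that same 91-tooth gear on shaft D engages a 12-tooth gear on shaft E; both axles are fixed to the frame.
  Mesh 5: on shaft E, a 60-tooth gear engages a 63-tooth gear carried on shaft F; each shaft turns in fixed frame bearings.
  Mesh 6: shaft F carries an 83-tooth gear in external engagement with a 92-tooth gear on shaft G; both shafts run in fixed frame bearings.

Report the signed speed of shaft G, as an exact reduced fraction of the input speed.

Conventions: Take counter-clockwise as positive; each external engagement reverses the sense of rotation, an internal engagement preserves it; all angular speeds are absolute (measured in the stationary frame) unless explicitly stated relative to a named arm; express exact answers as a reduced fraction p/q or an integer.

1826/483

6-mesh fixed-axis compound train (all bearings frame-fixed)
mesh 1 [66T→74T]: |ω|/ω_in = 1×66/74 = 33/37, sense flips to −
mesh 2 [74T→70T]: |ω|/ω_in = (33/37)×74/70 = 33/35, sense flips to +
mesh 3 [56T→91T]: |ω|/ω_in = (33/35)×56/91 = 264/455, sense flips to −
mesh 4 [91T→12T]: |ω|/ω_in = (264/455)×91/12 = 22/5, sense flips to +
mesh 5 [60T→63T]: |ω|/ω_in = (22/5)×60/63 = 88/21, sense flips to −
mesh 6 [83T→92T]: |ω|/ω_in = (88/21)×83/92 = 1826/483, sense flips to +
signed output speed (× input speed) = 1826/483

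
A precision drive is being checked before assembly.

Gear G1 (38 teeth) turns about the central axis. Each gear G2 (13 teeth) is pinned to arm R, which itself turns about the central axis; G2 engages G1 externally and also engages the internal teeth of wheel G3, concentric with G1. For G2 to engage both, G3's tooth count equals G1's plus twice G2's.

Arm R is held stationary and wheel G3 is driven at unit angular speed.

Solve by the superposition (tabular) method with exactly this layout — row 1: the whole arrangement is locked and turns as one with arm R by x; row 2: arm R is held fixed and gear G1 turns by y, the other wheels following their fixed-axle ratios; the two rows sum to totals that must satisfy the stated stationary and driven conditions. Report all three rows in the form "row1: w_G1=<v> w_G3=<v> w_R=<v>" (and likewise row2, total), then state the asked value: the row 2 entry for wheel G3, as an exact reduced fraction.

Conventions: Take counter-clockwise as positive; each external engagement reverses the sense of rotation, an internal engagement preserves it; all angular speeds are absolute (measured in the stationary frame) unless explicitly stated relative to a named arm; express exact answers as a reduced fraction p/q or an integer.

row1: w_G1=0 w_G3=0 w_R=0
row2: w_G1=-32/19 w_G3=1 w_R=0
total: w_G1=-32/19 w_G3=1 w_R=0
asked value: 1

recognized (axles ride arm R): planetary set, 38/13/64 teeth
superposition row 1 [locked train]: every member turns x
row 2 (arm held, sun turns y): ω_ring = −(38/64)·y, ω_arm = 0
boundary: total ω_arm = x = 0 and total ω_ring = x − (38/64)·y = 1  ⇒  y = -32/19, x = 0
row 2 ring = −(38/64)·(-32/19) = 1
totals (row 1 + row 2): sun 0 + (-32/19) = -32/19, ring 0 + 1 = 1, arm 0 + 0 = 0
asked cell (row2, ring) = 1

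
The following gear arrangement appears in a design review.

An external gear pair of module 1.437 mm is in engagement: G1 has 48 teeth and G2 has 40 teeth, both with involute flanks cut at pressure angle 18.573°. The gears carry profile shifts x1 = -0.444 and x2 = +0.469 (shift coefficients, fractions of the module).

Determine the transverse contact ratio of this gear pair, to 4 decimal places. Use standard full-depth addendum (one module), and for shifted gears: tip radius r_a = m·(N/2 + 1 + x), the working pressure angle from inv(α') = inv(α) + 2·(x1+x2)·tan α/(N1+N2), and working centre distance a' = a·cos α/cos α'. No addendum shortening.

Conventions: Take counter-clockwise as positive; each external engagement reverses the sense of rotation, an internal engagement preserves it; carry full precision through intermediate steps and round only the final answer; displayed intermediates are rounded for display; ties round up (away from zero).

class = single-mesh tooth geometry [involute pair 48T × 40T, m = 1.437]
base radii: r_b1 = 32.691817, r_b2 = 27.243181
tip radii: r_a1 = 35.286972, r_a2 = 30.850953
inv(α') = inv(18.573°) + 2·(-0.444+0.469)·tan α/(48+40) = 0.01204357  ⇒  α' = 18.66935°
a' = a·cos α / cos α' = 63.2280·cos 18.573°/cos 18.66935° = 63.263835
action lengths: √(r_a1²−r_b1²) = 13.282149, √(r_a2²−r_b2²) = 14.477237
base pitch p_b = π·m·cos α = 4.279349
CR = (13.282149 + 14.477237 − 63.263835·sin 18.66935°)/4.279349 = 1.754529
contact ratio ≈ 1.7545

1.7545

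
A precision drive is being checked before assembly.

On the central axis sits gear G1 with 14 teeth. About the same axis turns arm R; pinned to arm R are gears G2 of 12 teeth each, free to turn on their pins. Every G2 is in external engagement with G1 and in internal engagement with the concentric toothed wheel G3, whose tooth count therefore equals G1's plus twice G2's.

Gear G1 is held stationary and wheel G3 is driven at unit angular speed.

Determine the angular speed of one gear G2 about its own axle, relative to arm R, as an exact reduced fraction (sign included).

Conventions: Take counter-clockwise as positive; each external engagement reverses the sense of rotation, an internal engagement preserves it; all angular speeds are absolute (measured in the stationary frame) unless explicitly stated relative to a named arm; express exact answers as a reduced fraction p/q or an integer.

class = planetary set [G3 = 14+2·12 = 38; Willis about the carrier]
ring teeth: 14 + 2·12 = 38
14(ω_sun−ω_arm) = −38(ω_ring−ω_arm),  ω_sun = 0, ω_ring = 1
14(0−ω_arm) = −38(1−ω_arm)  ⇒  52·ω_arm = 38  ⇒  ω_arm = 19/26
sun–planet mesh: 14·(0−19/26) = −12·(ω_p−ω_arm)  ⇒  ω_p−ω_arm = 133/156
exact speed ratio = 133/156

133/156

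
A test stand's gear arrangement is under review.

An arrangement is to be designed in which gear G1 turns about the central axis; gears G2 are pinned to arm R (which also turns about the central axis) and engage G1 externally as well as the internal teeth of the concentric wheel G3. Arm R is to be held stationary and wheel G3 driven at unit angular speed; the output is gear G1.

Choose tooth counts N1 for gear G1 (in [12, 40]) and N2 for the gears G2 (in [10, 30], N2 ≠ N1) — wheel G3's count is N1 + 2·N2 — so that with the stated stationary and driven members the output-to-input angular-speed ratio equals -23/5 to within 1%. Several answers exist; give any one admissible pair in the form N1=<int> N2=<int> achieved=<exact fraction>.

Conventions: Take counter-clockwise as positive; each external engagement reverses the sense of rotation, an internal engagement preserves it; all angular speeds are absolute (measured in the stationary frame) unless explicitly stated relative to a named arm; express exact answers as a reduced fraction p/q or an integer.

N1=15 N2=27 achieved=-23/5

class = planetary set [ratio -23/5 wanted; Willis about the carrier]
Willis with ω_arm = 0: ω_sun/ω_ring = −N3/N1; set equal to -23/5  ⇒  N3/N1 = −(-23/5) = 23/5
N3 = N1 + 2·N2  ⇒  N2/N1 = (N3/N1 − 1)/2 = (23/5 − 1)/2 = 9/5
smallest multiple with N1 ≥ 12 and N2 ≥ 10: k = 3  ⇒  N1 = 3·5 = 15, N2 = 3·9 = 27 (N1 ≤ 40, N2 ≤ 30, N2 ≠ N1 ✓), N3 = 15 + 2·27 = 69
check: −N3/N1 with N1 = 15, N3 = 69 gives -23/5; |achieved − target| = 0 ≤ 23/500 ✓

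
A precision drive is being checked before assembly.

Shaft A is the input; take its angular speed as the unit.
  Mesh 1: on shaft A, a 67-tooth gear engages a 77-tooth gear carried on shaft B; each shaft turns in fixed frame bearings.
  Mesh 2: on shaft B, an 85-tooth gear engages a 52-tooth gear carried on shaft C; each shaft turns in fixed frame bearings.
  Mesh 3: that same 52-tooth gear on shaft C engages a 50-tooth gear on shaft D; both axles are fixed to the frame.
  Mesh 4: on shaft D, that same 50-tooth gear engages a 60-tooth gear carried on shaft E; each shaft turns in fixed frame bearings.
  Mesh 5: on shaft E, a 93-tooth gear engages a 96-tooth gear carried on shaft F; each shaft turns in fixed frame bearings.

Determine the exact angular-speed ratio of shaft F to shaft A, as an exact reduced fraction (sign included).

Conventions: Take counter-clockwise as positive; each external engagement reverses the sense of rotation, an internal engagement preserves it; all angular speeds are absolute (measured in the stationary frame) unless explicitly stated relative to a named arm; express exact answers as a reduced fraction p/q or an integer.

-35309/29568

class = fixed-axis compound train [5 meshes; 5 ratios multiply, 5 sense flips]
mesh 1 [67T→77T]: running ratio 67/77, sense −
mesh 2 [85T→52T]: running ratio 5695/4004, sense +
mesh 3 [52T→50T]: running ratio 1139/770, sense −
mesh 4 [50T→60T]: running ratio 1139/924, sense +
mesh 5 [93T→96T]: running ratio 35309/29568, sense −
ω_out/ω_in = -35309/29568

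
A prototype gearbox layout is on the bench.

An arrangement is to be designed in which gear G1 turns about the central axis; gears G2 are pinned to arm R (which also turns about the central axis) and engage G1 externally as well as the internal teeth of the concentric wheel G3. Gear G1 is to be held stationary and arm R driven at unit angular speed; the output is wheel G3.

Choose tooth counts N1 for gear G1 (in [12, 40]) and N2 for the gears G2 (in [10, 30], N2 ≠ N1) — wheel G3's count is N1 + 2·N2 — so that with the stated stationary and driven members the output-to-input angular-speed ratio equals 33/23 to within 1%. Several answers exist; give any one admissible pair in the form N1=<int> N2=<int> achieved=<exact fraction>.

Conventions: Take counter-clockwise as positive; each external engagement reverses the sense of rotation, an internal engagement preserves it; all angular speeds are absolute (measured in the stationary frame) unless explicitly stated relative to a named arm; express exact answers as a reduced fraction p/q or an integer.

topology: planetary set — design target 33/23, arm = carrier (Willis)
Willis with ω_sun = 0: ω_ring/ω_arm = (N1+N3)/N3; set equal to 33/23  ⇒  N3/N1 = 1/(33/23 − 1) = 23/10
N3 = N1 + 2·N2  ⇒  N2/N1 = (N3/N1 − 1)/2 = (23/10 − 1)/2 = 13/20
smallest multiple with N1 ≥ 12 and N2 ≥ 10: k = 1  ⇒  N1 = 1·20 = 20, N2 = 1·13 = 13 (N1 ≤ 40, N2 ≤ 30, N2 ≠ N1 ✓), N3 = 20 + 2·13 = 46
check: (N1+N3)/N3 with N1 = 20, N3 = 46 gives 33/23; |achieved − target| = 0 ≤ 33/2300 ✓

N1=20 N2=13 achieved=33/23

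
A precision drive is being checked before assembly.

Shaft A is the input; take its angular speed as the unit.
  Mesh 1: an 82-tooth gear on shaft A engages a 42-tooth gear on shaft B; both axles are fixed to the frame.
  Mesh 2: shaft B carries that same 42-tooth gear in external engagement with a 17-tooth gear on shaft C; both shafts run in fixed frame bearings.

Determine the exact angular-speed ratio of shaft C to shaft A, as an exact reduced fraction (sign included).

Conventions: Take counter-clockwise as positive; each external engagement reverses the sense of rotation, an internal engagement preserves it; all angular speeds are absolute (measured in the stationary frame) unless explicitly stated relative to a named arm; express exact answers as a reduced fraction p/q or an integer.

class = fixed-axis compound train [2 meshes; 2 ratios multiply, 2 sense flips]
mesh 1 [82T→42T]: running ratio 41/21, sense −
mesh 2 [42T→17T]: running ratio 82/17, sense +
ω_out/ω_in = 82/17

82/17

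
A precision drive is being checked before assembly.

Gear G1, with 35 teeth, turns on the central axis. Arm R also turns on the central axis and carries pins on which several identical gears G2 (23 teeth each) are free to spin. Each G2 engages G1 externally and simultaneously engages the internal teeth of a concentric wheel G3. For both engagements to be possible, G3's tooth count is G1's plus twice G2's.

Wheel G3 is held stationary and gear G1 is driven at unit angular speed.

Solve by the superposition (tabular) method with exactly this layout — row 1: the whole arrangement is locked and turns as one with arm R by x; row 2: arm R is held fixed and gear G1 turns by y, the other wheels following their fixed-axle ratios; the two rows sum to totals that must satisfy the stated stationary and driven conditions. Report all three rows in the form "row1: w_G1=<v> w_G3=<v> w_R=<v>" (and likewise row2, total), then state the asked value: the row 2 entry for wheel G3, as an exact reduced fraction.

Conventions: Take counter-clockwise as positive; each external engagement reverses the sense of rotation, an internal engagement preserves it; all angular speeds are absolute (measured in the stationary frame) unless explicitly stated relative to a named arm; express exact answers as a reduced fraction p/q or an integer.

row1: w_G1=35/116 w_G3=35/116 w_R=35/116
row2: w_G1=81/116 w_G3=-35/116 w_R=0
total: w_G1=1 w_G3=0 w_R=35/116
asked value: -35/116

recognized (axles ride arm R): planetary set, 35/23/81 teeth
row 1 (train locked, turned with arm): all members turn x
superposition row 2 [arm held]: sun y, ring −(35/81)·y, arm 0
boundary: total ω_ring = x − (35/81)·y = 0 and total ω_sun = x + y = 1  ⇒  y = 81/116, x = 35/116
row 2 ring = −(35/81)·81/116 = -35/116
totals (row 1 + row 2): sun 35/116 + 81/116 = 1, ring 35/116 + (-35/116) = 0, arm 35/116 + 0 = 35/116
asked cell (row2, ring) = -35/116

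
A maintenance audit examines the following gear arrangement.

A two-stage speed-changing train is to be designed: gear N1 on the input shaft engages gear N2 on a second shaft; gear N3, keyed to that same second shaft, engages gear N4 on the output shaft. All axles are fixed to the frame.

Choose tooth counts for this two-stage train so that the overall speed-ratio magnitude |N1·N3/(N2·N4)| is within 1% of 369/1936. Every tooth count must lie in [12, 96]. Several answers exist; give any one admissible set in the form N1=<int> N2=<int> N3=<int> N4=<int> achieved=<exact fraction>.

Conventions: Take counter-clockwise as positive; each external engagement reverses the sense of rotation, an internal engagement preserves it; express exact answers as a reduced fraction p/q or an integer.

topology: fixed-axis compound train — 2 stages, target 369/1936
target = 369/1936 in lowest terms: an exact hit needs N1·N3 = k·369 and N2·N4 = k·1936 for one integer k, every count in [12, 96]; additionally prefer no 1:1 stage (N1 ≠ N2, N3 ≠ N4)
k = 1: no 1:1-free in-range split of k·369 and k·1936 into factor pairs; take k = 2
k = 2: N1·N3 = 738 = 18·41, N2·N4 = 3872 = 44·88
achieved = 18·41/(44·88) = 369/1936; |achieved − target| = 0 ≤ 369/193600 ✓

N1=18 N2=44 N3=41 N4=88 achieved=369/1936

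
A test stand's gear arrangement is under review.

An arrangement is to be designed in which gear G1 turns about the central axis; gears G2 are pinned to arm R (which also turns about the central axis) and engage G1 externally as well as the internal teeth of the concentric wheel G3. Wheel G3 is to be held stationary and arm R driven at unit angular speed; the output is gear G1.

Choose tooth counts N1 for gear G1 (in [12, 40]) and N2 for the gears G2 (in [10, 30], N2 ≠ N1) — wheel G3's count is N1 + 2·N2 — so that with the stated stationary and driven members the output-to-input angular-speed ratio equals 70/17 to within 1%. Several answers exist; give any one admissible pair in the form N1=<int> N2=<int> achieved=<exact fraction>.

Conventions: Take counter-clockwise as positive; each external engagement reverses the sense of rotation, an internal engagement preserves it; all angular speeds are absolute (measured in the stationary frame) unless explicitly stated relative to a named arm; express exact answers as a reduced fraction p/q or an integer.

topology: planetary set — design target 70/17, arm = carrier (Willis)
Willis with ω_ring = 0: ω_sun/ω_arm = (N1+N3)/N1; set equal to 70/17  ⇒  N3/N1 = 70/17 − 1 = 53/17
N3 = N1 + 2·N2  ⇒  N2/N1 = (N3/N1 − 1)/2 = (53/17 − 1)/2 = 18/17
smallest multiple with N1 ≥ 12 and N2 ≥ 10: k = 1  ⇒  N1 = 1·17 = 17, N2 = 1·18 = 18 (N1 ≤ 40, N2 ≤ 30, N2 ≠ N1 ✓), N3 = 17 + 2·18 = 53
check: (N1+N3)/N1 with N1 = 17, N3 = 53 gives 70/17; |achieved − target| = 0 ≤ 7/170 ✓

N1=17 N2=18 achieved=70/17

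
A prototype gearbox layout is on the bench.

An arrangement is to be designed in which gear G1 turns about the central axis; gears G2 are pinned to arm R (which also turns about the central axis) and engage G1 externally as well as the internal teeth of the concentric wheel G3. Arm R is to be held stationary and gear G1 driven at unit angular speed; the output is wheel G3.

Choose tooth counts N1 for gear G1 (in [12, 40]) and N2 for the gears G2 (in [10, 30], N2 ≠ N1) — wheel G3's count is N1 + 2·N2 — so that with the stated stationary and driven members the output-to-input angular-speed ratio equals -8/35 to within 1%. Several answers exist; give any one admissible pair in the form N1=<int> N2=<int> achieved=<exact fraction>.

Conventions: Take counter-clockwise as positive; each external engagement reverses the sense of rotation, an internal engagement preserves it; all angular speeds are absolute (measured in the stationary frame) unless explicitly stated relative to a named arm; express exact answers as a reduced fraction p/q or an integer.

N1=16 N2=27 achieved=-8/35

class = planetary set [ratio -8/35 wanted; Willis about the carrier]
Willis with ω_arm = 0: ω_ring/ω_sun = −N1/N3; set equal to -8/35  ⇒  N3/N1 = −1/(-8/35) = 35/8
N3 = N1 + 2·N2  ⇒  N2/N1 = (N3/N1 − 1)/2 = (35/8 − 1)/2 = 27/16
smallest multiple with N1 ≥ 12 and N2 ≥ 10: k = 1  ⇒  N1 = 1·16 = 16, N2 = 1·27 = 27 (N1 ≤ 40, N2 ≤ 30, N2 ≠ N1 ✓), N3 = 16 + 2·27 = 70
check: −N1/N3 with N1 = 16, N3 = 70 gives -8/35; |achieved − target| = 0 ≤ 2/875 ✓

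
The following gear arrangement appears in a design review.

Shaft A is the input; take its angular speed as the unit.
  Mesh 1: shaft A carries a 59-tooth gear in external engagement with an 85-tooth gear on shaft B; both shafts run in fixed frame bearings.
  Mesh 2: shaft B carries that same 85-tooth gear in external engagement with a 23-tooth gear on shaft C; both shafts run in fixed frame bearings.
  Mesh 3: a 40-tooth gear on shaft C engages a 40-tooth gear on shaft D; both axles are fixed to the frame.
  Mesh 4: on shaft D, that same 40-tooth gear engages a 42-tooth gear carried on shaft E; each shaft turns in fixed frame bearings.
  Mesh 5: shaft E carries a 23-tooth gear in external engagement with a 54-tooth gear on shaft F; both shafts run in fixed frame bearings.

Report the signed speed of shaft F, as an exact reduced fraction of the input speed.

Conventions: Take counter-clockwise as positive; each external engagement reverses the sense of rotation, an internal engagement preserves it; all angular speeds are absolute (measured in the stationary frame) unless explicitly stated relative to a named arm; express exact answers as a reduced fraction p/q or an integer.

5-mesh fixed-axis compound train (all bearings frame-fixed)
mesh 1 [59T→85T]: |ω|/ω_in = 1×59/85 = 59/85, sense flips to −
mesh 2 [85T→23T]: |ω|/ω_in = (59/85)×85/23 = 59/23, sense flips to +
mesh 3 [40T→40T]: |ω|/ω_in = (59/23)×40/40 = 59/23, sense flips to −
mesh 4 [40T→42T]: |ω|/ω_in = (59/23)×40/42 = 1180/483, sense flips to +
mesh 5 [23T→54T]: |ω|/ω_in = (1180/483)×23/54 = 590/567, sense flips to −
signed output speed (× input speed) = -590/567

-590/567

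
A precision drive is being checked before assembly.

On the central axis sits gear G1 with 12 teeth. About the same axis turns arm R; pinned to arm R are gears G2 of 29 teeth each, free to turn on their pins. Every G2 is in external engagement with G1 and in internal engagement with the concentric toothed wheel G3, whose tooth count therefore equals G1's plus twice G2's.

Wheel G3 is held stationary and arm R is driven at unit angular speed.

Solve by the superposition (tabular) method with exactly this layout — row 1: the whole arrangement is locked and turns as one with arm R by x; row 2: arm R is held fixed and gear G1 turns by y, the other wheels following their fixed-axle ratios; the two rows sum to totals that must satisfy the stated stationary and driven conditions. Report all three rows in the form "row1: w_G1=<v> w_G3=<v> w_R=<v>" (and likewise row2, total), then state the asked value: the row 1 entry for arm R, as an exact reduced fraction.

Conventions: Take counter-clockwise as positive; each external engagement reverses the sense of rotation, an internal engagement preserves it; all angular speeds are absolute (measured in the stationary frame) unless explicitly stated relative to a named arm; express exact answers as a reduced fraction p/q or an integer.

row1: w_G1=1 w_G3=1 w_R=1
row2: w_G1=35/6 w_G3=-1 w_R=0
total: w_G1=41/6 w_G3=0 w_R=1
asked value: 1

planetary set (12T centre, 29T on arm, 70T internal) — Willis relation
row 1 — lock + rotate with arm: ω_sun = ω_ring = ω_arm = x
row 2: sun turns y, ring = −(12/70)·y, arm 0
boundary: total ω_ring = x − (12/70)·y = 0 and total ω_arm = x = 1  ⇒  y = 35/6, x = 1
row 2 ring = −(12/70)·35/6 = -1
totals (row 1 + row 2): sun 1 + 35/6 = 41/6, ring 1 + (-1) = 0, arm 1 + 0 = 1
asked cell (row1, arm) = 1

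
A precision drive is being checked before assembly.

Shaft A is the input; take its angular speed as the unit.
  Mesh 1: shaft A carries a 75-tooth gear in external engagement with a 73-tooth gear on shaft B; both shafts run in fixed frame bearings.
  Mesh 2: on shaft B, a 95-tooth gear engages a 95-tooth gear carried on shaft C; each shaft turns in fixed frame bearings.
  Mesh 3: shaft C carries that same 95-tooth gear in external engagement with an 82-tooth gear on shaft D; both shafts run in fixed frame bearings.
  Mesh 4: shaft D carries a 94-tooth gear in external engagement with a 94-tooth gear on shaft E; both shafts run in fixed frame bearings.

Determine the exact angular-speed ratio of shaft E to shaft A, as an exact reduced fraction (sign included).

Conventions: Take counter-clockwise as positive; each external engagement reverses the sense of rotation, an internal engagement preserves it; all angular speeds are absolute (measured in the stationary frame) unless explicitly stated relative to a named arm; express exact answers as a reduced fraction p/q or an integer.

7125/5986

class = fixed-axis compound train [4 meshes; 4 ratios multiply, 4 sense flips]
mesh 1 [75T→73T]: running ratio 75/73, sense −
mesh 2 [95T→95T]: running ratio 75/73, sense +
mesh 3 [95T→82T]: running ratio 7125/5986, sense −
mesh 4 [94T→94T]: running ratio 7125/5986, sense +
ω_out/ω_in = 7125/5986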